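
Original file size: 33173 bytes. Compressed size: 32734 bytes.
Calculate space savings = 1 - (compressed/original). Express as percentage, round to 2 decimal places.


ratio = compressed/original = 32734/33173 = 0.986766
savings = 1 - ratio = 1 - 0.986766 = 0.013234
as a percentage: 0.013234 * 100 = 1.32%

Space savings = 1 - 32734/33173 = 1.32%


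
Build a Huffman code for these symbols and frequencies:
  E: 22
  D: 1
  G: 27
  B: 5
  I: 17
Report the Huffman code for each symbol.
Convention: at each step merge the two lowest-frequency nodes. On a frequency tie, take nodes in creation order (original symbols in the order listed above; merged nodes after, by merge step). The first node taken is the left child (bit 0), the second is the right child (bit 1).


Huffman tree construction:
Step 1: Merge D(1) + B(5) = 6
Step 2: Merge (D+B)(6) + I(17) = 23
Step 3: Merge E(22) + ((D+B)+I)(23) = 45
Step 4: Merge G(27) + (E+((D+B)+I))(45) = 72
Read each symbol's code off the tree from the root (left child = 0, right child = 1).

Codes:
  E: 10 (length 2)
  D: 1100 (length 4)
  G: 0 (length 1)
  B: 1101 (length 4)
  I: 111 (length 3)
Average code length: 146/72 = 2.0278 bits/symbol


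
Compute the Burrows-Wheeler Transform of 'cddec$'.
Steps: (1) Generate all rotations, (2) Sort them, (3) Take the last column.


Rotations (sorted):
  0: $cddec -> last char: c
  1: c$cdde -> last char: e
  2: cddec$ -> last char: $
  3: ddec$c -> last char: c
  4: dec$cd -> last char: d
  5: ec$cdd -> last char: d


BWT = ce$cdd


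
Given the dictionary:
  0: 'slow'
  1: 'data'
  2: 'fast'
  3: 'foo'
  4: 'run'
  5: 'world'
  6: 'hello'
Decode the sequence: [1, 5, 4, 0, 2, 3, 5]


Look up each index in the dictionary:
  1 -> 'data'
  5 -> 'world'
  4 -> 'run'
  0 -> 'slow'
  2 -> 'fast'
  3 -> 'foo'
  5 -> 'world'

Decoded: "data world run slow fast foo world"


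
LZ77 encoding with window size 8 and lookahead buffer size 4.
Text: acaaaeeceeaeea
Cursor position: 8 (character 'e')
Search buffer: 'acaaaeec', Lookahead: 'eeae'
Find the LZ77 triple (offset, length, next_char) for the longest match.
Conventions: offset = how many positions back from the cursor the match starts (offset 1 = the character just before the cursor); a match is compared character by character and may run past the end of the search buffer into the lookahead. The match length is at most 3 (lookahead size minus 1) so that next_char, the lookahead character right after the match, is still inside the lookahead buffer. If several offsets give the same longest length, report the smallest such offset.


Try each offset into the search buffer:
  offset=1 (pos 7, char 'c'): match length 0
  offset=2 (pos 6, char 'e'): match length 1
  offset=3 (pos 5, char 'e'): match length 2
  offset=4 (pos 4, char 'a'): match length 0
  offset=5 (pos 3, char 'a'): match length 0
  offset=6 (pos 2, char 'a'): match length 0
  offset=7 (pos 1, char 'c'): match length 0
  offset=8 (pos 0, char 'a'): match length 0
Longest match has length 2 at offset 3.
next_char = character at position 8 + 2 = 10 -> 'a'

Best match: offset=3, length=2 (matching 'ee' starting at position 5)
LZ77 triple: (3, 2, 'a')


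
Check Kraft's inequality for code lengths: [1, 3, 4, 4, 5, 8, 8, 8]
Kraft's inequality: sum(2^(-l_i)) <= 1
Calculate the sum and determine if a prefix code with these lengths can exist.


Sum = 2^(-1) + 2^(-3) + 2^(-4) + 2^(-4) + 2^(-5) + 2^(-8) + 2^(-8) + 2^(-8)
    = 0.5 + 0.125 + 0.0625 + 0.0625 + 0.03125 + 0.00390625 + 0.00390625 + 0.00390625
    = 203/256 = 0.79296875
Since 0.79296875 <= 1, Kraft's inequality IS satisfied.
A prefix code with these lengths CAN exist.

Kraft sum = 0.79296875. Satisfied.


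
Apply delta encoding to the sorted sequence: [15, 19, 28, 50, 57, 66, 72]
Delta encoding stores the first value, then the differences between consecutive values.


First value: 15
Deltas:
  19 - 15 = 4
  28 - 19 = 9
  50 - 28 = 22
  57 - 50 = 7
  66 - 57 = 9
  72 - 66 = 6


Delta encoded: [15, 4, 9, 22, 7, 9, 6]


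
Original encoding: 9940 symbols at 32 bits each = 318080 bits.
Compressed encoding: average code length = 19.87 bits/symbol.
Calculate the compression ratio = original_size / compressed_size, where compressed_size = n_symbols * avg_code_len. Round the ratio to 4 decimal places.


original_size = n_symbols * orig_bits = 9940 * 32 = 318080 bits
compressed_size = n_symbols * avg_code_len = 9940 * 19.87 = 197507.8 bits
ratio = original_size / compressed_size = 318080 / 197507.8 = 1.6105

Compression ratio = 1.6105


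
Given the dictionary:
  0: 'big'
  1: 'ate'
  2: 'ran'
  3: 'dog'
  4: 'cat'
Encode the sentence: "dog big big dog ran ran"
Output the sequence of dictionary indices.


Look up each word in the dictionary:
  'dog' -> 3
  'big' -> 0
  'big' -> 0
  'dog' -> 3
  'ran' -> 2
  'ran' -> 2

Encoded: [3, 0, 0, 3, 2, 2]


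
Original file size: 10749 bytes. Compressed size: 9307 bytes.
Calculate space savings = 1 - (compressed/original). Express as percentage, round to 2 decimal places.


ratio = compressed/original = 9307/10749 = 0.865848
savings = 1 - ratio = 1 - 0.865848 = 0.134152
as a percentage: 0.134152 * 100 = 13.42%

Space savings = 1 - 9307/10749 = 13.42%


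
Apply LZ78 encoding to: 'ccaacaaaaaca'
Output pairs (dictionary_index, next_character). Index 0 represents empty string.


LZ78 encoding steps:
Dictionary: {0: ''}
Step 1: w='' (idx 0), next='c' -> output (0, 'c'), add 'c' as idx 1
Step 2: w='c' (idx 1), next='a' -> output (1, 'a'), add 'ca' as idx 2
Step 3: w='' (idx 0), next='a' -> output (0, 'a'), add 'a' as idx 3
Step 4: w='ca' (idx 2), next='a' -> output (2, 'a'), add 'caa' as idx 4
Step 5: w='a' (idx 3), next='a' -> output (3, 'a'), add 'aa' as idx 5
Step 6: w='a' (idx 3), next='c' -> output (3, 'c'), add 'ac' as idx 6
Step 7: w='a' (idx 3), end of input -> output (3, '')


Encoded: [(0, 'c'), (1, 'a'), (0, 'a'), (2, 'a'), (3, 'a'), (3, 'c'), (3, '')]


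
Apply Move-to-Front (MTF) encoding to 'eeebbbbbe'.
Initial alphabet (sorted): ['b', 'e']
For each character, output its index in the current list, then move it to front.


MTF encoding:
'e': index 1 in ['b', 'e'] -> ['e', 'b']
'e': index 0 in ['e', 'b'] -> ['e', 'b']
'e': index 0 in ['e', 'b'] -> ['e', 'b']
'b': index 1 in ['e', 'b'] -> ['b', 'e']
'b': index 0 in ['b', 'e'] -> ['b', 'e']
'b': index 0 in ['b', 'e'] -> ['b', 'e']
'b': index 0 in ['b', 'e'] -> ['b', 'e']
'b': index 0 in ['b', 'e'] -> ['b', 'e']
'e': index 1 in ['b', 'e'] -> ['e', 'b']


Output: [1, 0, 0, 1, 0, 0, 0, 0, 1]


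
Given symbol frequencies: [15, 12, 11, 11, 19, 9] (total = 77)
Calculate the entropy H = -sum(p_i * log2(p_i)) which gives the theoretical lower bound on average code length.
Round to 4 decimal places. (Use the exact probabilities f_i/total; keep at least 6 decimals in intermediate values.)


Per-symbol terms -p_i * log2(p_i) with p_i = f_i/77:
  p = 15/77 = 0.194805: log2(p) = -2.359896, -p*log2(p) = 0.459720
  p = 12/77 = 0.155844: log2(p) = -2.681824, -p*log2(p) = 0.417947
  p = 11/77 = 0.142857: log2(p) = -2.807355, -p*log2(p) = 0.401051
  p = 11/77 = 0.142857: log2(p) = -2.807355, -p*log2(p) = 0.401051
  p = 19/77 = 0.246753: log2(p) = -2.018859, -p*log2(p) = 0.498160
  p = 9/77 = 0.116883: log2(p) = -3.096862, -p*log2(p) = 0.361971
H = 0.459720 + 0.417947 + 0.401051 + 0.401051 + 0.498160 + 0.361971 = 2.539900

H = 2.5399 bits/symbol


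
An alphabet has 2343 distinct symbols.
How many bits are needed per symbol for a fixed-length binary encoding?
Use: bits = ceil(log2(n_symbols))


log2(2343) = 11.1941
Bracket: 2^11 = 2048 < 2343 <= 2^12 = 4096
So ceil(log2(2343)) = 12

bits = ceil(log2(2343)) = ceil(11.1941) = 12 bits


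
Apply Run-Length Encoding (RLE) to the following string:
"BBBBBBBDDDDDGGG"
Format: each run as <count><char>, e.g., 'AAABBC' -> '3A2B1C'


Scanning runs left to right:
  i=0: run of 'B' x 7 -> '7B'
  i=7: run of 'D' x 5 -> '5D'
  i=12: run of 'G' x 3 -> '3G'

RLE = 7B5D3G


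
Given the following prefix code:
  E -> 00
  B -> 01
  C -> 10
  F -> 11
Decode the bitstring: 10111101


Decoding step by step:
Bits 10 -> C
Bits 11 -> F
Bits 11 -> F
Bits 01 -> B


Decoded message: CFFB


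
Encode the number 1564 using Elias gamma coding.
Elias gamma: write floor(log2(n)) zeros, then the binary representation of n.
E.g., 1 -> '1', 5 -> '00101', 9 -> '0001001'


num_bits = floor(log2(1564)) + 1 = 11
leading_zeros = num_bits - 1 = 10
binary(1564) = 11000011100

Elias gamma(1564) = '0000000000' + '11000011100' = 000000000011000011100 (21 bits)


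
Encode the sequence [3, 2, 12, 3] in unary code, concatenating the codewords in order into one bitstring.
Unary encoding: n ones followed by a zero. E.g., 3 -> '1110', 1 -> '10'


Encode each number as n ones followed by a terminating 0:
  3 -> 1110 (4 bits)
  2 -> 110 (3 bits)
  12 -> 1111111111110 (13 bits)
  3 -> 1110 (4 bits)
Total length = 4 + 3 + 13 + 4 = 24 bits.

Unary([3, 2, 12, 3]) = 111011011111111111101110 (24 bits)


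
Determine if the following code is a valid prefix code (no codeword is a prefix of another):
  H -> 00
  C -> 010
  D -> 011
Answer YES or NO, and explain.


Checking each pair (does one codeword prefix another?):
  H='00' vs C='010': no prefix
  H='00' vs D='011': no prefix
  C='010' vs H='00': no prefix
  C='010' vs D='011': no prefix
  D='011' vs H='00': no prefix
  D='011' vs C='010': no prefix
No violation found over all pairs.

YES -- this is a valid prefix code. No codeword is a prefix of any other codeword.


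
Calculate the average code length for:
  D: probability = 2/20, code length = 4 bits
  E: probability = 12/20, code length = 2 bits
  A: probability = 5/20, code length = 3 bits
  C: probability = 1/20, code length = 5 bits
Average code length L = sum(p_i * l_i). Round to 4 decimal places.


Weighted contributions p_i * l_i:
  D: (2/20) * 4 = 8/20
  E: (12/20) * 2 = 24/20
  A: (5/20) * 3 = 15/20
  C: (1/20) * 5 = 5/20
Sum = (8 + 24 + 15 + 5)/20 = 52/20

L = 52/20 = 2.6000 bits/symbol


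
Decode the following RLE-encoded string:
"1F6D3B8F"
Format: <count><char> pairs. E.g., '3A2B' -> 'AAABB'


Expanding each <count><char> pair:
  1F -> 'F'
  6D -> 'DDDDDD'
  3B -> 'BBB'
  8F -> 'FFFFFFFF'

Decoded = FDDDDDDBBBFFFFFFFF


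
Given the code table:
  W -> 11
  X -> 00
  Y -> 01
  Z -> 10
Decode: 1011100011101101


Decoding:
10 -> Z
11 -> W
10 -> Z
00 -> X
11 -> W
10 -> Z
11 -> W
01 -> Y


Result: ZWZXWZWY


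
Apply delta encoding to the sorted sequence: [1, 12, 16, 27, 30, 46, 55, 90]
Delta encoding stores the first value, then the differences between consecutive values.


First value: 1
Deltas:
  12 - 1 = 11
  16 - 12 = 4
  27 - 16 = 11
  30 - 27 = 3
  46 - 30 = 16
  55 - 46 = 9
  90 - 55 = 35


Delta encoded: [1, 11, 4, 11, 3, 16, 9, 35]


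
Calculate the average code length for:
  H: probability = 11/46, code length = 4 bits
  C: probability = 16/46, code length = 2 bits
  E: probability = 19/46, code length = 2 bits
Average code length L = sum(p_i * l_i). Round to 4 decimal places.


Weighted contributions p_i * l_i:
  H: (11/46) * 4 = 44/46
  C: (16/46) * 2 = 32/46
  E: (19/46) * 2 = 38/46
Sum = (44 + 32 + 38)/46 = 114/46

L = 114/46 = 2.4783 bits/symbol


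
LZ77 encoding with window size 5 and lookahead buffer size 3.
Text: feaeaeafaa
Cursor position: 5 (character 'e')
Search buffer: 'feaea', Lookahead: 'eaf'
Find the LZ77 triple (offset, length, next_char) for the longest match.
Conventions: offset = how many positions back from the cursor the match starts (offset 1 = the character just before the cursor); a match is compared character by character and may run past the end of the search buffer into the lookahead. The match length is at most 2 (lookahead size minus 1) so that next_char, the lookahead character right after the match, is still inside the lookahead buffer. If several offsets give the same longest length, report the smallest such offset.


Try each offset into the search buffer:
  offset=1 (pos 4, char 'a'): match length 0
  offset=2 (pos 3, char 'e'): match length 2
  offset=3 (pos 2, char 'a'): match length 0
  offset=4 (pos 1, char 'e'): match length 2
  offset=5 (pos 0, char 'f'): match length 0
Longest match has length 2, found at offsets 2, 4; take the smallest, offset 2.
next_char = character at position 5 + 2 = 7 -> 'f'

Best match: offset=2, length=2 (matching 'ea' starting at position 3)
LZ77 triple: (2, 2, 'f')


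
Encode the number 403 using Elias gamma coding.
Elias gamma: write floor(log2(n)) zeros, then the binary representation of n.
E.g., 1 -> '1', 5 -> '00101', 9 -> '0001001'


num_bits = floor(log2(403)) + 1 = 9
leading_zeros = num_bits - 1 = 8
binary(403) = 110010011

Elias gamma(403) = '00000000' + '110010011' = 00000000110010011 (17 bits)


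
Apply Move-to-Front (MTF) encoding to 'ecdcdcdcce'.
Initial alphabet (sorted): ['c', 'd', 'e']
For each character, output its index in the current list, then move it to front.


MTF encoding:
'e': index 2 in ['c', 'd', 'e'] -> ['e', 'c', 'd']
'c': index 1 in ['e', 'c', 'd'] -> ['c', 'e', 'd']
'd': index 2 in ['c', 'e', 'd'] -> ['d', 'c', 'e']
'c': index 1 in ['d', 'c', 'e'] -> ['c', 'd', 'e']
'd': index 1 in ['c', 'd', 'e'] -> ['d', 'c', 'e']
'c': index 1 in ['d', 'c', 'e'] -> ['c', 'd', 'e']
'd': index 1 in ['c', 'd', 'e'] -> ['d', 'c', 'e']
'c': index 1 in ['d', 'c', 'e'] -> ['c', 'd', 'e']
'c': index 0 in ['c', 'd', 'e'] -> ['c', 'd', 'e']
'e': index 2 in ['c', 'd', 'e'] -> ['e', 'c', 'd']


Output: [2, 1, 2, 1, 1, 1, 1, 1, 0, 2]


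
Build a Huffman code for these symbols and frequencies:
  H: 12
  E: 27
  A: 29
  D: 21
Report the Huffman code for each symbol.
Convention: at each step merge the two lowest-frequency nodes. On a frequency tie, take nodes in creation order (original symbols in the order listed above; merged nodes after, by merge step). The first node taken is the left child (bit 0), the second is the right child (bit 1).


Huffman tree construction:
Step 1: Merge H(12) + D(21) = 33
Step 2: Merge E(27) + A(29) = 56
Step 3: Merge (H+D)(33) + (E+A)(56) = 89
Read each symbol's code off the tree from the root (left child = 0, right child = 1).

Codes:
  H: 00 (length 2)
  E: 10 (length 2)
  A: 11 (length 2)
  D: 01 (length 2)
Average code length: 178/89 = 2.0000 bits/symbol


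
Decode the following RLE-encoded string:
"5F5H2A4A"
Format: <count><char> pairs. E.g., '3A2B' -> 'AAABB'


Expanding each <count><char> pair:
  5F -> 'FFFFF'
  5H -> 'HHHHH'
  2A -> 'AA'
  4A -> 'AAAA'

Decoded = FFFFFHHHHHAAAAAA


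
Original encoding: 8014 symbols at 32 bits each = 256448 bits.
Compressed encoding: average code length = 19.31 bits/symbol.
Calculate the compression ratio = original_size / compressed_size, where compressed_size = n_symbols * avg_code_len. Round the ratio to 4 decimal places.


original_size = n_symbols * orig_bits = 8014 * 32 = 256448 bits
compressed_size = n_symbols * avg_code_len = 8014 * 19.31 = 154750.34 bits
ratio = original_size / compressed_size = 256448 / 154750.34 = 1.6572

Compression ratio = 1.6572


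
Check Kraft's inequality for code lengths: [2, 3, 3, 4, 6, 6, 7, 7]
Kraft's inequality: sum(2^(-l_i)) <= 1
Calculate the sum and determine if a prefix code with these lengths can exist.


Sum = 2^(-2) + 2^(-3) + 2^(-3) + 2^(-4) + 2^(-6) + 2^(-6) + 2^(-7) + 2^(-7)
    = 0.25 + 0.125 + 0.125 + 0.0625 + 0.015625 + 0.015625 + 0.0078125 + 0.0078125
    = 78/128 = 0.609375
Since 0.609375 <= 1, Kraft's inequality IS satisfied.
A prefix code with these lengths CAN exist.

Kraft sum = 0.609375. Satisfied.


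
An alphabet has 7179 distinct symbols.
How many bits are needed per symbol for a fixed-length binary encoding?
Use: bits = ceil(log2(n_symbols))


log2(7179) = 12.8096
Bracket: 2^12 = 4096 < 7179 <= 2^13 = 8192
So ceil(log2(7179)) = 13

bits = ceil(log2(7179)) = ceil(12.8096) = 13 bits


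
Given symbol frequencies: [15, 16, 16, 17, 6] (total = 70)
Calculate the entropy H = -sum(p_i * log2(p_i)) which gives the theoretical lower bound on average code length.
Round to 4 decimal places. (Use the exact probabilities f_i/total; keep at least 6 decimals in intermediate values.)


Per-symbol terms -p_i * log2(p_i) with p_i = f_i/70:
  p = 15/70 = 0.214286: log2(p) = -2.222392, -p*log2(p) = 0.476227
  p = 16/70 = 0.228571: log2(p) = -2.129283, -p*log2(p) = 0.486693
  p = 16/70 = 0.228571: log2(p) = -2.129283, -p*log2(p) = 0.486693
  p = 17/70 = 0.242857: log2(p) = -2.041820, -p*log2(p) = 0.495871
  p = 6/70 = 0.085714: log2(p) = -3.544321, -p*log2(p) = 0.303799
H = 0.476227 + 0.486693 + 0.486693 + 0.495871 + 0.303799 = 2.249283

H = 2.2493 bits/symbol


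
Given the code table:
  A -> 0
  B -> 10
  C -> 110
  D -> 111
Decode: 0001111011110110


Decoding:
0 -> A
0 -> A
0 -> A
111 -> D
10 -> B
111 -> D
10 -> B
110 -> C


Result: AAADBDBC


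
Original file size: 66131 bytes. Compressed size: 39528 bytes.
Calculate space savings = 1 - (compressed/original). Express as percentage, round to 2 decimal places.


ratio = compressed/original = 39528/66131 = 0.597723
savings = 1 - ratio = 1 - 0.597723 = 0.402277
as a percentage: 0.402277 * 100 = 40.23%

Space savings = 1 - 39528/66131 = 40.23%


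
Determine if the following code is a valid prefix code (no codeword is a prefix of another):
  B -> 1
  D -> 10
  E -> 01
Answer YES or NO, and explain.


Checking each pair (does one codeword prefix another?):
  B='1' vs D='10': prefix -- VIOLATION

NO -- this is NOT a valid prefix code. B (1) is a prefix of D (10).


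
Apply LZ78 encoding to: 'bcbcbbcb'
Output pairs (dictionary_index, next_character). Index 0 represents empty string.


LZ78 encoding steps:
Dictionary: {0: ''}
Step 1: w='' (idx 0), next='b' -> output (0, 'b'), add 'b' as idx 1
Step 2: w='' (idx 0), next='c' -> output (0, 'c'), add 'c' as idx 2
Step 3: w='b' (idx 1), next='c' -> output (1, 'c'), add 'bc' as idx 3
Step 4: w='b' (idx 1), next='b' -> output (1, 'b'), add 'bb' as idx 4
Step 5: w='c' (idx 2), next='b' -> output (2, 'b'), add 'cb' as idx 5


Encoded: [(0, 'b'), (0, 'c'), (1, 'c'), (1, 'b'), (2, 'b')]


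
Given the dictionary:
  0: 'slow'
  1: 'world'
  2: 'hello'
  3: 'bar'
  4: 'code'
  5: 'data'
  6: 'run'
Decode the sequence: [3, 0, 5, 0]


Look up each index in the dictionary:
  3 -> 'bar'
  0 -> 'slow'
  5 -> 'data'
  0 -> 'slow'

Decoded: "bar slow data slow"


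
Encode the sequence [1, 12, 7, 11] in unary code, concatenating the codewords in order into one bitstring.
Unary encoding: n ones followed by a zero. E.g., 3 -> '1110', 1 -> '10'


Encode each number as n ones followed by a terminating 0:
  1 -> 10 (2 bits)
  12 -> 1111111111110 (13 bits)
  7 -> 11111110 (8 bits)
  11 -> 111111111110 (12 bits)
Total length = 2 + 13 + 8 + 12 = 35 bits.

Unary([1, 12, 7, 11]) = 10111111111111011111110111111111110 (35 bits)


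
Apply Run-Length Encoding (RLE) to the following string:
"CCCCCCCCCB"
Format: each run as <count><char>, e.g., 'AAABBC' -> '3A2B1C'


Scanning runs left to right:
  i=0: run of 'C' x 9 -> '9C'
  i=9: run of 'B' x 1 -> '1B'

RLE = 9C1B


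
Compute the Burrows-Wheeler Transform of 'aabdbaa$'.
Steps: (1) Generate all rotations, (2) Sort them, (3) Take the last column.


Rotations (sorted):
  0: $aabdbaa -> last char: a
  1: a$aabdba -> last char: a
  2: aa$aabdb -> last char: b
  3: aabdbaa$ -> last char: $
  4: abdbaa$a -> last char: a
  5: baa$aabd -> last char: d
  6: bdbaa$aa -> last char: a
  7: dbaa$aab -> last char: b


BWT = aab$adab


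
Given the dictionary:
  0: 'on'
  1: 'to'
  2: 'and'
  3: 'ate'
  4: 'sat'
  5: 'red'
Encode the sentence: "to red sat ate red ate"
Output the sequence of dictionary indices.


Look up each word in the dictionary:
  'to' -> 1
  'red' -> 5
  'sat' -> 4
  'ate' -> 3
  'red' -> 5
  'ate' -> 3

Encoded: [1, 5, 4, 3, 5, 3]


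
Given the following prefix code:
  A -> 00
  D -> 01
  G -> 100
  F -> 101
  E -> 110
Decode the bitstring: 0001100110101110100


Decoding step by step:
Bits 00 -> A
Bits 01 -> D
Bits 100 -> G
Bits 110 -> E
Bits 101 -> F
Bits 110 -> E
Bits 100 -> G


Decoded message: ADGEFEG


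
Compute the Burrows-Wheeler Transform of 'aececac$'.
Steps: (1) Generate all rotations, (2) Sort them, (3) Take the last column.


Rotations (sorted):
  0: $aececac -> last char: c
  1: ac$aecec -> last char: c
  2: aececac$ -> last char: $
  3: c$aececa -> last char: a
  4: cac$aece -> last char: e
  5: cecac$ae -> last char: e
  6: ecac$aec -> last char: c
  7: ececac$a -> last char: a


BWT = cc$aeeca


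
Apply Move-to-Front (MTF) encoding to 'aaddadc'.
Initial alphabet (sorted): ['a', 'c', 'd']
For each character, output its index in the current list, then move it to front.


MTF encoding:
'a': index 0 in ['a', 'c', 'd'] -> ['a', 'c', 'd']
'a': index 0 in ['a', 'c', 'd'] -> ['a', 'c', 'd']
'd': index 2 in ['a', 'c', 'd'] -> ['d', 'a', 'c']
'd': index 0 in ['d', 'a', 'c'] -> ['d', 'a', 'c']
'a': index 1 in ['d', 'a', 'c'] -> ['a', 'd', 'c']
'd': index 1 in ['a', 'd', 'c'] -> ['d', 'a', 'c']
'c': index 2 in ['d', 'a', 'c'] -> ['c', 'd', 'a']


Output: [0, 0, 2, 0, 1, 1, 2]


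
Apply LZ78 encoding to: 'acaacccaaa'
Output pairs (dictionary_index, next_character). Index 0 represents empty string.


LZ78 encoding steps:
Dictionary: {0: ''}
Step 1: w='' (idx 0), next='a' -> output (0, 'a'), add 'a' as idx 1
Step 2: w='' (idx 0), next='c' -> output (0, 'c'), add 'c' as idx 2
Step 3: w='a' (idx 1), next='a' -> output (1, 'a'), add 'aa' as idx 3
Step 4: w='c' (idx 2), next='c' -> output (2, 'c'), add 'cc' as idx 4
Step 5: w='c' (idx 2), next='a' -> output (2, 'a'), add 'ca' as idx 5
Step 6: w='aa' (idx 3), end of input -> output (3, '')


Encoded: [(0, 'a'), (0, 'c'), (1, 'a'), (2, 'c'), (2, 'a'), (3, '')]


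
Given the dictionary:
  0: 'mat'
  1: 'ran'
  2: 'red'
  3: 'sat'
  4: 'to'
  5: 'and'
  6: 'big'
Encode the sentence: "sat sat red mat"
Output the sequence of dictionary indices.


Look up each word in the dictionary:
  'sat' -> 3
  'sat' -> 3
  'red' -> 2
  'mat' -> 0

Encoded: [3, 3, 2, 0]


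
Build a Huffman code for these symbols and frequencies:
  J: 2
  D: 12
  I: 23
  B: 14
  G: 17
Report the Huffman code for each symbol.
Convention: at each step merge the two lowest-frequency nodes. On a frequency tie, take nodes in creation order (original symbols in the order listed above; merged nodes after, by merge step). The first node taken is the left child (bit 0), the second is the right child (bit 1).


Huffman tree construction:
Step 1: Merge J(2) + D(12) = 14
Step 2: Merge B(14) + (J+D)(14) = 28
Step 3: Merge G(17) + I(23) = 40
Step 4: Merge (B+(J+D))(28) + (G+I)(40) = 68
Read each symbol's code off the tree from the root (left child = 0, right child = 1).

Codes:
  J: 010 (length 3)
  D: 011 (length 3)
  I: 11 (length 2)
  B: 00 (length 2)
  G: 10 (length 2)
Average code length: 150/68 = 2.2059 bits/symbol


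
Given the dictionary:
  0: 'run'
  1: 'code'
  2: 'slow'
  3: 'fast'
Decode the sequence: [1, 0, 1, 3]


Look up each index in the dictionary:
  1 -> 'code'
  0 -> 'run'
  1 -> 'code'
  3 -> 'fast'

Decoded: "code run code fast"


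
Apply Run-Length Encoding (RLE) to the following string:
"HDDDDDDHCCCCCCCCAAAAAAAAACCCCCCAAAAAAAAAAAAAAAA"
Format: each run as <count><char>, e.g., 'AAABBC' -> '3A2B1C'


Scanning runs left to right:
  i=0: run of 'H' x 1 -> '1H'
  i=1: run of 'D' x 6 -> '6D'
  i=7: run of 'H' x 1 -> '1H'
  i=8: run of 'C' x 8 -> '8C'
  i=16: run of 'A' x 9 -> '9A'
  i=25: run of 'C' x 6 -> '6C'
  i=31: run of 'A' x 16 -> '16A'

RLE = 1H6D1H8C9A6C16A


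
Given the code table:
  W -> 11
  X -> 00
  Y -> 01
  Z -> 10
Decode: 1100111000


Decoding:
11 -> W
00 -> X
11 -> W
10 -> Z
00 -> X


Result: WXWZX


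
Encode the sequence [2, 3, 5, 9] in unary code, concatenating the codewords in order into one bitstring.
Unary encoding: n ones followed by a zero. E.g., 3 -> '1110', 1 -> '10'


Encode each number as n ones followed by a terminating 0:
  2 -> 110 (3 bits)
  3 -> 1110 (4 bits)
  5 -> 111110 (6 bits)
  9 -> 1111111110 (10 bits)
Total length = 3 + 4 + 6 + 10 = 23 bits.

Unary([2, 3, 5, 9]) = 11011101111101111111110 (23 bits)


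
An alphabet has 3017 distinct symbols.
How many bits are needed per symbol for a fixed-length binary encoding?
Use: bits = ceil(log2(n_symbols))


log2(3017) = 11.5589
Bracket: 2^11 = 2048 < 3017 <= 2^12 = 4096
So ceil(log2(3017)) = 12

bits = ceil(log2(3017)) = ceil(11.5589) = 12 bits


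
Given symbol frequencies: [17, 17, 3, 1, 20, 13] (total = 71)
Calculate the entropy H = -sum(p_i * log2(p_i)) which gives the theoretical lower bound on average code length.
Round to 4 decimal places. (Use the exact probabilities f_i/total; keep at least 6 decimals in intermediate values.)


Per-symbol terms -p_i * log2(p_i) with p_i = f_i/71:
  p = 17/71 = 0.239437: log2(p) = -2.062284, -p*log2(p) = 0.493786
  p = 17/71 = 0.239437: log2(p) = -2.062284, -p*log2(p) = 0.493786
  p = 3/71 = 0.042254: log2(p) = -4.564785, -p*log2(p) = 0.192878
  p = 1/71 = 0.014085: log2(p) = -6.149747, -p*log2(p) = 0.086616
  p = 20/71 = 0.281690: log2(p) = -1.827819, -p*log2(p) = 0.514879
  p = 13/71 = 0.183099: log2(p) = -2.449307, -p*log2(p) = 0.448465
H = 0.493786 + 0.493786 + 0.192878 + 0.086616 + 0.514879 + 0.448465 = 2.230410

H = 2.2304 bits/symbol


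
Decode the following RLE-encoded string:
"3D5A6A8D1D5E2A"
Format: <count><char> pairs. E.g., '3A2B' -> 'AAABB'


Expanding each <count><char> pair:
  3D -> 'DDD'
  5A -> 'AAAAA'
  6A -> 'AAAAAA'
  8D -> 'DDDDDDDD'
  1D -> 'D'
  5E -> 'EEEEE'
  2A -> 'AA'

Decoded = DDDAAAAAAAAAAADDDDDDDDDEEEEEAA


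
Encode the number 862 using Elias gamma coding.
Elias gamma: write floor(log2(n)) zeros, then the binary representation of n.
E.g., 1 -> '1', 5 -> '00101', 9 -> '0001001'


num_bits = floor(log2(862)) + 1 = 10
leading_zeros = num_bits - 1 = 9
binary(862) = 1101011110

Elias gamma(862) = '000000000' + '1101011110' = 0000000001101011110 (19 bits)


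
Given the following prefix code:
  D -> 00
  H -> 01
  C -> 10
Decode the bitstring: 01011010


Decoding step by step:
Bits 01 -> H
Bits 01 -> H
Bits 10 -> C
Bits 10 -> C


Decoded message: HHCC


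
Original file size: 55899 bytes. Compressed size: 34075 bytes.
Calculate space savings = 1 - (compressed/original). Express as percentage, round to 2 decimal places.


ratio = compressed/original = 34075/55899 = 0.609582
savings = 1 - ratio = 1 - 0.609582 = 0.390418
as a percentage: 0.390418 * 100 = 39.04%

Space savings = 1 - 34075/55899 = 39.04%


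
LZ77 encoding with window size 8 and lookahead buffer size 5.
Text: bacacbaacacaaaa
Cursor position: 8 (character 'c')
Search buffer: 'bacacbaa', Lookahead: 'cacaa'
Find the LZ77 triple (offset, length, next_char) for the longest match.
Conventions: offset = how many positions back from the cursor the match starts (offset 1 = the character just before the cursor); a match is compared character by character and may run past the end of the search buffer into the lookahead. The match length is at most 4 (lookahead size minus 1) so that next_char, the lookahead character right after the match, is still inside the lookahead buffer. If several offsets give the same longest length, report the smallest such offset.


Try each offset into the search buffer:
  offset=1 (pos 7, char 'a'): match length 0
  offset=2 (pos 6, char 'a'): match length 0
  offset=3 (pos 5, char 'b'): match length 0
  offset=4 (pos 4, char 'c'): match length 1
  offset=5 (pos 3, char 'a'): match length 0
  offset=6 (pos 2, char 'c'): match length 3
  offset=7 (pos 1, char 'a'): match length 0
  offset=8 (pos 0, char 'b'): match length 0
Longest match has length 3 at offset 6.
next_char = character at position 8 + 3 = 11 -> 'a'

Best match: offset=6, length=3 (matching 'cac' starting at position 2)
LZ77 triple: (6, 3, 'a')


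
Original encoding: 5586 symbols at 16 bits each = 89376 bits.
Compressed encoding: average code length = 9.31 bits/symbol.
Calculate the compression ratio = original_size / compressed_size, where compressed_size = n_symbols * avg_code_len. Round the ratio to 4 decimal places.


original_size = n_symbols * orig_bits = 5586 * 16 = 89376 bits
compressed_size = n_symbols * avg_code_len = 5586 * 9.31 = 52005.66 bits
ratio = original_size / compressed_size = 89376 / 52005.66 = 1.7186

Compression ratio = 1.7186


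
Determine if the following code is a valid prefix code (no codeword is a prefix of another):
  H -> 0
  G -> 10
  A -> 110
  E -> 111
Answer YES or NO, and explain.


Checking each pair (does one codeword prefix another?):
  H='0' vs G='10': no prefix
  H='0' vs A='110': no prefix
  H='0' vs E='111': no prefix
  G='10' vs H='0': no prefix
  G='10' vs A='110': no prefix
  G='10' vs E='111': no prefix
  A='110' vs H='0': no prefix
  A='110' vs G='10': no prefix
  A='110' vs E='111': no prefix
  E='111' vs H='0': no prefix
  E='111' vs G='10': no prefix
  E='111' vs A='110': no prefix
No violation found over all pairs.

YES -- this is a valid prefix code. No codeword is a prefix of any other codeword.


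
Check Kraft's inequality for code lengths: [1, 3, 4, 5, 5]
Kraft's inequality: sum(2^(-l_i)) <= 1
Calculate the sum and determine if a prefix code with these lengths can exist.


Sum = 2^(-1) + 2^(-3) + 2^(-4) + 2^(-5) + 2^(-5)
    = 0.5 + 0.125 + 0.0625 + 0.03125 + 0.03125
    = 24/32 = 0.75
Since 0.75 <= 1, Kraft's inequality IS satisfied.
A prefix code with these lengths CAN exist.

Kraft sum = 0.75. Satisfied.


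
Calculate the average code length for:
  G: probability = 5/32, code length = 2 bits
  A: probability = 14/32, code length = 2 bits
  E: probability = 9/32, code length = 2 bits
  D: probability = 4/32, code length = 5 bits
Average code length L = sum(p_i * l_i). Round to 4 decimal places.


Weighted contributions p_i * l_i:
  G: (5/32) * 2 = 10/32
  A: (14/32) * 2 = 28/32
  E: (9/32) * 2 = 18/32
  D: (4/32) * 5 = 20/32
Sum = (10 + 28 + 18 + 20)/32 = 76/32

L = 76/32 = 2.3750 bits/symbol


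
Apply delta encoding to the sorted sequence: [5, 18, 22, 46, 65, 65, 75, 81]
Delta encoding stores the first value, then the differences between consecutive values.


First value: 5
Deltas:
  18 - 5 = 13
  22 - 18 = 4
  46 - 22 = 24
  65 - 46 = 19
  65 - 65 = 0
  75 - 65 = 10
  81 - 75 = 6


Delta encoded: [5, 13, 4, 24, 19, 0, 10, 6]


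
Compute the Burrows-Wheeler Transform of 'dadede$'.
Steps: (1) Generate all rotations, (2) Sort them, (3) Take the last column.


Rotations (sorted):
  0: $dadede -> last char: e
  1: adede$d -> last char: d
  2: dadede$ -> last char: $
  3: de$dade -> last char: e
  4: dede$da -> last char: a
  5: e$daded -> last char: d
  6: ede$dad -> last char: d


BWT = ed$eadd


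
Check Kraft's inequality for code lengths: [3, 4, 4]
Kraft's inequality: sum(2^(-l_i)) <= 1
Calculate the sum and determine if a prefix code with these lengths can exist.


Sum = 2^(-3) + 2^(-4) + 2^(-4)
    = 0.125 + 0.0625 + 0.0625
    = 4/16 = 0.25
Since 0.25 <= 1, Kraft's inequality IS satisfied.
A prefix code with these lengths CAN exist.

Kraft sum = 0.25. Satisfied.


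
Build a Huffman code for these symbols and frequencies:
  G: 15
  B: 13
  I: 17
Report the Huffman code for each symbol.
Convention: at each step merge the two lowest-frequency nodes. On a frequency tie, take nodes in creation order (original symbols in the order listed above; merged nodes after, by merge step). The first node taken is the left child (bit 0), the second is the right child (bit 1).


Huffman tree construction:
Step 1: Merge B(13) + G(15) = 28
Step 2: Merge I(17) + (B+G)(28) = 45
Read each symbol's code off the tree from the root (left child = 0, right child = 1).

Codes:
  G: 11 (length 2)
  B: 10 (length 2)
  I: 0 (length 1)
Average code length: 73/45 = 1.6222 bits/symbol


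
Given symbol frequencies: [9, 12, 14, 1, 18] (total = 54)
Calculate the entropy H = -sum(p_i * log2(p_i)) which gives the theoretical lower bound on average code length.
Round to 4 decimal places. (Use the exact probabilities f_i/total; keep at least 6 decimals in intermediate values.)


Per-symbol terms -p_i * log2(p_i) with p_i = f_i/54:
  p = 9/54 = 0.166667: log2(p) = -2.584963, -p*log2(p) = 0.430827
  p = 12/54 = 0.222222: log2(p) = -2.169925, -p*log2(p) = 0.482206
  p = 14/54 = 0.259259: log2(p) = -1.947533, -p*log2(p) = 0.504916
  p = 1/54 = 0.018519: log2(p) = -5.754888, -p*log2(p) = 0.106572
  p = 18/54 = 0.333333: log2(p) = -1.584963, -p*log2(p) = 0.528321
H = 0.430827 + 0.482206 + 0.504916 + 0.106572 + 0.528321 = 2.052842

H = 2.0528 bits/symbol


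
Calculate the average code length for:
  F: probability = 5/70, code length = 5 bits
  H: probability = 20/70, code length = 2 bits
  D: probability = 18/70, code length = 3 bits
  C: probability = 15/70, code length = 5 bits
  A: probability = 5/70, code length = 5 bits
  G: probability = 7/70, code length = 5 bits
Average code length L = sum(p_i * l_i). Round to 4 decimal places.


Weighted contributions p_i * l_i:
  F: (5/70) * 5 = 25/70
  H: (20/70) * 2 = 40/70
  D: (18/70) * 3 = 54/70
  C: (15/70) * 5 = 75/70
  A: (5/70) * 5 = 25/70
  G: (7/70) * 5 = 35/70
Sum = (25 + 40 + 54 + 75 + 25 + 35)/70 = 254/70

L = 254/70 = 3.6286 bits/symbol


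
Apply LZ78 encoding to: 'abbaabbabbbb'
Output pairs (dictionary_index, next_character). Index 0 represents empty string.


LZ78 encoding steps:
Dictionary: {0: ''}
Step 1: w='' (idx 0), next='a' -> output (0, 'a'), add 'a' as idx 1
Step 2: w='' (idx 0), next='b' -> output (0, 'b'), add 'b' as idx 2
Step 3: w='b' (idx 2), next='a' -> output (2, 'a'), add 'ba' as idx 3
Step 4: w='a' (idx 1), next='b' -> output (1, 'b'), add 'ab' as idx 4
Step 5: w='ba' (idx 3), next='b' -> output (3, 'b'), add 'bab' as idx 5
Step 6: w='b' (idx 2), next='b' -> output (2, 'b'), add 'bb' as idx 6
Step 7: w='b' (idx 2), end of input -> output (2, '')


Encoded: [(0, 'a'), (0, 'b'), (2, 'a'), (1, 'b'), (3, 'b'), (2, 'b'), (2, '')]


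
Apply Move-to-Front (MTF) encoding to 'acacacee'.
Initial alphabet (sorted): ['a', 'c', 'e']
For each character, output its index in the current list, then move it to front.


MTF encoding:
'a': index 0 in ['a', 'c', 'e'] -> ['a', 'c', 'e']
'c': index 1 in ['a', 'c', 'e'] -> ['c', 'a', 'e']
'a': index 1 in ['c', 'a', 'e'] -> ['a', 'c', 'e']
'c': index 1 in ['a', 'c', 'e'] -> ['c', 'a', 'e']
'a': index 1 in ['c', 'a', 'e'] -> ['a', 'c', 'e']
'c': index 1 in ['a', 'c', 'e'] -> ['c', 'a', 'e']
'e': index 2 in ['c', 'a', 'e'] -> ['e', 'c', 'a']
'e': index 0 in ['e', 'c', 'a'] -> ['e', 'c', 'a']


Output: [0, 1, 1, 1, 1, 1, 2, 0]


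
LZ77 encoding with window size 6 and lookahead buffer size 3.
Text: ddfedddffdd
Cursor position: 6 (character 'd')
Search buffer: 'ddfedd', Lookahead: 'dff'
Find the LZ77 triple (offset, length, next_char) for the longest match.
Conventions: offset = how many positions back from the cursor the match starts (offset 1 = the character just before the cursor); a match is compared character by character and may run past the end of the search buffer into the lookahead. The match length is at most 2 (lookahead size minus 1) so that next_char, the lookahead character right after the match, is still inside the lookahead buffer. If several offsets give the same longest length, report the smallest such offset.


Try each offset into the search buffer:
  offset=1 (pos 5, char 'd'): match length 1
  offset=2 (pos 4, char 'd'): match length 1
  offset=3 (pos 3, char 'e'): match length 0
  offset=4 (pos 2, char 'f'): match length 0
  offset=5 (pos 1, char 'd'): match length 2
  offset=6 (pos 0, char 'd'): match length 1
Longest match has length 2 at offset 5.
next_char = character at position 6 + 2 = 8 -> 'f'

Best match: offset=5, length=2 (matching 'df' starting at position 1)
LZ77 triple: (5, 2, 'f')


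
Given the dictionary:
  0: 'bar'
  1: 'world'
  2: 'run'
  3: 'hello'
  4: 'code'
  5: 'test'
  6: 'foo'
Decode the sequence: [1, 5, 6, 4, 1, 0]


Look up each index in the dictionary:
  1 -> 'world'
  5 -> 'test'
  6 -> 'foo'
  4 -> 'code'
  1 -> 'world'
  0 -> 'bar'

Decoded: "world test foo code world bar"


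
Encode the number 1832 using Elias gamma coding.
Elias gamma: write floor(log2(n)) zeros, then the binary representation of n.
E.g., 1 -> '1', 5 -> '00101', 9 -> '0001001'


num_bits = floor(log2(1832)) + 1 = 11
leading_zeros = num_bits - 1 = 10
binary(1832) = 11100101000

Elias gamma(1832) = '0000000000' + '11100101000' = 000000000011100101000 (21 bits)


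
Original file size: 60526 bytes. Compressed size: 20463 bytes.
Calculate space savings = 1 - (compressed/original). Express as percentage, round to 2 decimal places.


ratio = compressed/original = 20463/60526 = 0.338086
savings = 1 - ratio = 1 - 0.338086 = 0.661914
as a percentage: 0.661914 * 100 = 66.19%

Space savings = 1 - 20463/60526 = 66.19%


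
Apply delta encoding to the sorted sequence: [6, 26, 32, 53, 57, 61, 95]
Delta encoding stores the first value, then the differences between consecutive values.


First value: 6
Deltas:
  26 - 6 = 20
  32 - 26 = 6
  53 - 32 = 21
  57 - 53 = 4
  61 - 57 = 4
  95 - 61 = 34


Delta encoded: [6, 20, 6, 21, 4, 4, 34]


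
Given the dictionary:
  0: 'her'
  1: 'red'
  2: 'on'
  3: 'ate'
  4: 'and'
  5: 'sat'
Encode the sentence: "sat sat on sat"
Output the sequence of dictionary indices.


Look up each word in the dictionary:
  'sat' -> 5
  'sat' -> 5
  'on' -> 2
  'sat' -> 5

Encoded: [5, 5, 2, 5]


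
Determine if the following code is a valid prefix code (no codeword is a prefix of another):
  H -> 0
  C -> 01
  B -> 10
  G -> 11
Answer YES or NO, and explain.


Checking each pair (does one codeword prefix another?):
  H='0' vs C='01': prefix -- VIOLATION

NO -- this is NOT a valid prefix code. H (0) is a prefix of C (01).


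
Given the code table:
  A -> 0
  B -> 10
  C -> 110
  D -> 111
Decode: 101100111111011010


Decoding:
10 -> B
110 -> C
0 -> A
111 -> D
111 -> D
0 -> A
110 -> C
10 -> B


Result: BCADDACB


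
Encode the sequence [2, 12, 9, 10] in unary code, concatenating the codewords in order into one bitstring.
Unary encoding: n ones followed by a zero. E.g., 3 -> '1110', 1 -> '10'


Encode each number as n ones followed by a terminating 0:
  2 -> 110 (3 bits)
  12 -> 1111111111110 (13 bits)
  9 -> 1111111110 (10 bits)
  10 -> 11111111110 (11 bits)
Total length = 3 + 13 + 10 + 11 = 37 bits.

Unary([2, 12, 9, 10]) = 1101111111111110111111111011111111110 (37 bits)


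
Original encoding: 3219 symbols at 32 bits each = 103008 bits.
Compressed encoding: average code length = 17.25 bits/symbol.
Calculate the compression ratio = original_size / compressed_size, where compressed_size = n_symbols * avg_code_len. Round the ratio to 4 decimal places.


original_size = n_symbols * orig_bits = 3219 * 32 = 103008 bits
compressed_size = n_symbols * avg_code_len = 3219 * 17.25 = 55527.75 bits
ratio = original_size / compressed_size = 103008 / 55527.75 = 1.8551

Compression ratio = 1.8551


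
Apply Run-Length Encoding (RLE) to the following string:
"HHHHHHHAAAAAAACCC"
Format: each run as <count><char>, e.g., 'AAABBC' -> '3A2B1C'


Scanning runs left to right:
  i=0: run of 'H' x 7 -> '7H'
  i=7: run of 'A' x 7 -> '7A'
  i=14: run of 'C' x 3 -> '3C'

RLE = 7H7A3C


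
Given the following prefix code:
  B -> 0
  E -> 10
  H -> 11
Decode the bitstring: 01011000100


Decoding step by step:
Bits 0 -> B
Bits 10 -> E
Bits 11 -> H
Bits 0 -> B
Bits 0 -> B
Bits 0 -> B
Bits 10 -> E
Bits 0 -> B


Decoded message: BEHBBBEB


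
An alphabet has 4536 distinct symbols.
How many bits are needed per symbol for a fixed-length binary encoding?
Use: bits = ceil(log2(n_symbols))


log2(4536) = 12.1472
Bracket: 2^12 = 4096 < 4536 <= 2^13 = 8192
So ceil(log2(4536)) = 13

bits = ceil(log2(4536)) = ceil(12.1472) = 13 bits


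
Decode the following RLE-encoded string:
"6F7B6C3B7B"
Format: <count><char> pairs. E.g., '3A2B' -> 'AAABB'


Expanding each <count><char> pair:
  6F -> 'FFFFFF'
  7B -> 'BBBBBBB'
  6C -> 'CCCCCC'
  3B -> 'BBB'
  7B -> 'BBBBBBB'

Decoded = FFFFFFBBBBBBBCCCCCCBBBBBBBBBB
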